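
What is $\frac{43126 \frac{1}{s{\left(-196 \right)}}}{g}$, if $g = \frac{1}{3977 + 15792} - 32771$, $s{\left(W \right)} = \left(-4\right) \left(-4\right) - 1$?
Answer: $- \frac{426278947}{4858874235} \approx -0.087732$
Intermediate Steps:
$s{\left(W \right)} = 15$ ($s{\left(W \right)} = 16 - 1 = 15$)
$g = - \frac{647849898}{19769}$ ($g = \frac{1}{19769} - 32771 = - \frac{647849898}{19769} \approx -32771.0$)
$\frac{43126 \frac{1}{s{\left(-196 \right)}}}{g} = \frac{43126 \cdot \frac{1}{15}}{- \frac{647849898}{19769}} = 43126 \cdot \frac{1}{15} \left(- \frac{19769}{647849898}\right) = \frac{43126}{15} \left(- \frac{19769}{647849898}\right) = - \frac{426278947}{4858874235}$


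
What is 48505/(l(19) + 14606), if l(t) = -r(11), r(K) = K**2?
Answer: 9701/2897 ≈ 3.3486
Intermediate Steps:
l(t) = -121 (l(t) = -1*11**2 = -1*121 = -121)
48505/(l(19) + 14606) = 48505/(-121 + 14606) = 48505/14485 = 48505*(1/14485) = 9701/2897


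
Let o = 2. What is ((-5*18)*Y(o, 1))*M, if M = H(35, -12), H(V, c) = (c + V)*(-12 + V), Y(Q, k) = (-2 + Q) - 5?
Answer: 238050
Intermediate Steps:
Y(Q, k) = -7 + Q
H(V, c) = (-12 + V)*(V + c) (H(V, c) = (V + c)*(-12 + V) = (-12 + V)*(V + c))
M = 529 (M = 35**2 - 12*35 - 12*(-12) + 35*(-12) = 1225 - 420 + 144 - 420 = 529)
((-5*18)*Y(o, 1))*M = ((-5*18)*(-7 + 2))*529 = -90*(-5)*529 = 450*529 = 238050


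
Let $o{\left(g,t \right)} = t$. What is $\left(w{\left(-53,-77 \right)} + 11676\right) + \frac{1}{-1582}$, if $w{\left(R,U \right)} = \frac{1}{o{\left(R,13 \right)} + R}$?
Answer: $\frac{369427829}{31640} \approx 11676.0$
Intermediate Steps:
$w{\left(R,U \right)} = \frac{1}{13 + R}$
$\left(w{\left(-53,-77 \right)} + 11676\right) + \frac{1}{-1582} = \left(\frac{1}{13 - 53} + 11676\right) + \frac{1}{-1582} = \left(\frac{1}{-40} + 11676\right) - \frac{1}{1582} = \left(- \frac{1}{40} + 11676\right) - \frac{1}{1582} = \frac{467039}{40} - \frac{1}{1582} = \frac{369427829}{31640}$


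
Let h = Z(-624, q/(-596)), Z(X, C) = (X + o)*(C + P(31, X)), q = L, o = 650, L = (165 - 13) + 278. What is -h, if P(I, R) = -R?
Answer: -2414581/149 ≈ -16205.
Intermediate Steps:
L = 430 (L = 152 + 278 = 430)
q = 430
Z(X, C) = (650 + X)*(C - X) (Z(X, C) = (X + 650)*(C - X) = (650 + X)*(C - X))
h = 2414581/149 (h = -1*(-624)**2 - 650*(-624) + 650*(430/(-596)) + (430/(-596))*(-624) = -1*389376 + 405600 + 650*(430*(-1/596)) + (430*(-1/596))*(-624) = -389376 + 405600 + 650*(-215/298) - 215/298*(-624) = -389376 + 405600 - 69875/149 + 67080/149 = 2414581/149 ≈ 16205.)
-h = -1*2414581/149 = -2414581/149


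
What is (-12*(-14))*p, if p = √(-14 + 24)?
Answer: 168*√10 ≈ 531.26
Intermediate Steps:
p = √10 ≈ 3.1623
(-12*(-14))*p = (-12*(-14))*√10 = 168*√10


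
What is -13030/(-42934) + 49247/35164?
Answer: 1286278809/754865588 ≈ 1.7040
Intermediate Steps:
-13030/(-42934) + 49247/35164 = -13030*(-1/42934) + 49247*(1/35164) = 6515/21467 + 49247/35164 = 1286278809/754865588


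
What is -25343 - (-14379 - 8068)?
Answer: -2896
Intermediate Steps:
-25343 - (-14379 - 8068) = -25343 - 1*(-22447) = -25343 + 22447 = -2896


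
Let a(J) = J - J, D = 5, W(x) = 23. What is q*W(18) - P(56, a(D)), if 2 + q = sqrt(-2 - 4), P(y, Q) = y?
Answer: -102 + 23*I*sqrt(6) ≈ -102.0 + 56.338*I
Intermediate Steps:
a(J) = 0
q = -2 + I*sqrt(6) (q = -2 + sqrt(-2 - 4) = -2 + sqrt(-6) = -2 + I*sqrt(6) ≈ -2.0 + 2.4495*I)
q*W(18) - P(56, a(D)) = (-2 + I*sqrt(6))*23 - 1*56 = (-46 + 23*I*sqrt(6)) - 56 = -102 + 23*I*sqrt(6)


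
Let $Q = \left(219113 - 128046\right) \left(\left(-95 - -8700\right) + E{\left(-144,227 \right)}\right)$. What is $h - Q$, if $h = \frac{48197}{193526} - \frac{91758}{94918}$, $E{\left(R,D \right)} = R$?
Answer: $- \frac{7076860400042010889}{9184550434} \approx -7.7052 \cdot 10^{8}$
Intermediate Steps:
$h = - \frac{6591397931}{9184550434}$ ($h = 48197 \cdot \frac{1}{193526} - \frac{45879}{47459} = \frac{48197}{193526} - \frac{45879}{47459} = - \frac{6591397931}{9184550434} \approx -0.71766$)
$Q = 770517887$ ($Q = \left(219113 - 128046\right) \left(\left(-95 - -8700\right) - 144\right) = 91067 \left(\left(-95 + 8700\right) - 144\right) = 91067 \left(8605 - 144\right) = 91067 \cdot 8461 = 770517887$)
$h - Q = - \frac{6591397931}{9184550434} - 770517887 = - \frac{7076860400042010889}{9184550434}$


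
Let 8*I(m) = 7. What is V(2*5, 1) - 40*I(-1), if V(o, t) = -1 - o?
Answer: -46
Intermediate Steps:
I(m) = 7/8 (I(m) = (⅛)*7 = 7/8)
V(2*5, 1) - 40*I(-1) = (-1 - 2*5) - 40*7/8 = (-1 - 1*10) - 35 = (-1 - 10) - 35 = -11 - 35 = -46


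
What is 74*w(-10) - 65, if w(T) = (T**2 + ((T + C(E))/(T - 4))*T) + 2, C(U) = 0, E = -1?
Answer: 48681/7 ≈ 6954.4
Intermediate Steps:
w(T) = 2 + T**2 + T**2/(-4 + T) (w(T) = (T**2 + ((T + 0)/(T - 4))*T) + 2 = (T**2 + (T/(-4 + T))*T) + 2 = (T**2 + T**2/(-4 + T)) + 2 = 2 + T**2 + T**2/(-4 + T))
74*w(-10) - 65 = 74*((-8 + (-10)**3 - 3*(-10)**2 + 2*(-10))/(-4 - 10)) - 65 = 74*((-8 - 1000 - 3*100 - 20)/(-14)) - 65 = 74*(-(-8 - 1000 - 300 - 20)/14) - 65 = 74*(-1/14*(-1328)) - 65 = 74*(664/7) - 65 = 49136/7 - 65 = 48681/7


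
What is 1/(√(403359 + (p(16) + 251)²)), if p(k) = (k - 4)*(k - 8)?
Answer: √130942/261884 ≈ 0.0013818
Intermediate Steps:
p(k) = (-8 + k)*(-4 + k) (p(k) = (-4 + k)*(-8 + k) = (-8 + k)*(-4 + k))
1/(√(403359 + (p(16) + 251)²)) = 1/(√(403359 + ((32 + 16² - 12*16) + 251)²)) = 1/(√(403359 + ((32 + 256 - 192) + 251)²)) = 1/(√(403359 + (96 + 251)²)) = 1/(√(403359 + 347²)) = 1/(√(403359 + 120409)) = 1/(√523768) = 1/(2*√130942) = √130942/261884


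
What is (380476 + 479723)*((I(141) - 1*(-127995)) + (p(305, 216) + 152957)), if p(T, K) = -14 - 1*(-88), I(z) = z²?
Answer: 258839900493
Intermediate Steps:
p(T, K) = 74 (p(T, K) = -14 + 88 = 74)
(380476 + 479723)*((I(141) - 1*(-127995)) + (p(305, 216) + 152957)) = (380476 + 479723)*((141² - 1*(-127995)) + (74 + 152957)) = 860199*((19881 + 127995) + 153031) = 860199*(147876 + 153031) = 860199*300907 = 258839900493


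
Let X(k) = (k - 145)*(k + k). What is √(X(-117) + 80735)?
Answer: √142043 ≈ 376.89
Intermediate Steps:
X(k) = 2*k*(-145 + k) (X(k) = (-145 + k)*(2*k) = 2*k*(-145 + k))
√(X(-117) + 80735) = √(2*(-117)*(-145 - 117) + 80735) = √(2*(-117)*(-262) + 80735) = √(61308 + 80735) = √142043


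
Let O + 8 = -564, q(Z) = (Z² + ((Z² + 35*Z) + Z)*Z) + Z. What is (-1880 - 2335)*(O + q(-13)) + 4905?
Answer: -14625360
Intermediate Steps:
q(Z) = Z + Z² + Z*(Z² + 36*Z) (q(Z) = (Z² + (Z² + 36*Z)*Z) + Z = (Z² + Z*(Z² + 36*Z)) + Z = Z + Z² + Z*(Z² + 36*Z))
O = -572 (O = -8 - 564 = -572)
(-1880 - 2335)*(O + q(-13)) + 4905 = (-1880 - 2335)*(-572 - 13*(1 + (-13)² + 37*(-13))) + 4905 = -4215*(-572 - 13*(1 + 169 - 481)) + 4905 = -4215*(-572 - 13*(-311)) + 4905 = -4215*(-572 + 4043) + 4905 = -4215*3471 + 4905 = -14630265 + 4905 = -14625360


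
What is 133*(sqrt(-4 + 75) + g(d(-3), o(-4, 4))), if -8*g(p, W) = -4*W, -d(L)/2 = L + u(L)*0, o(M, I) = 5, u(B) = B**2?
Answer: 665/2 + 133*sqrt(71) ≈ 1453.2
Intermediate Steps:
d(L) = -2*L (d(L) = -2*(L + L**2*0) = -2*(L + 0) = -2*L)
g(p, W) = W/2 (g(p, W) = -(-1)*W/2 = W/2)
133*(sqrt(-4 + 75) + g(d(-3), o(-4, 4))) = 133*(sqrt(-4 + 75) + (1/2)*5) = 133*(sqrt(71) + 5/2) = 133*(5/2 + sqrt(71)) = 665/2 + 133*sqrt(71)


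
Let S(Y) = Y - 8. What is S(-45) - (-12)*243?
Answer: 2863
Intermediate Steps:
S(Y) = -8 + Y
S(-45) - (-12)*243 = (-8 - 45) - (-12)*243 = -53 - 1*(-2916) = -53 + 2916 = 2863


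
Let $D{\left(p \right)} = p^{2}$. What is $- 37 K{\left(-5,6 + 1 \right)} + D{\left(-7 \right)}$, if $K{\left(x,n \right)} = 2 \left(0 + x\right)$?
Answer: $419$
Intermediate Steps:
$K{\left(x,n \right)} = 2 x$
$- 37 K{\left(-5,6 + 1 \right)} + D{\left(-7 \right)} = - 37 \cdot 2 \left(-5\right) + \left(-7\right)^{2} = \left(-37\right) \left(-10\right) + 49 = 370 + 49 = 419$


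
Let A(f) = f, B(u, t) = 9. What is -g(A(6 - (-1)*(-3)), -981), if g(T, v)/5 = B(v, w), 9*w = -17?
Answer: -45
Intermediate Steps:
w = -17/9 (w = (1/9)*(-17) = -17/9 ≈ -1.8889)
g(T, v) = 45 (g(T, v) = 5*9 = 45)
-g(A(6 - (-1)*(-3)), -981) = -1*45 = -45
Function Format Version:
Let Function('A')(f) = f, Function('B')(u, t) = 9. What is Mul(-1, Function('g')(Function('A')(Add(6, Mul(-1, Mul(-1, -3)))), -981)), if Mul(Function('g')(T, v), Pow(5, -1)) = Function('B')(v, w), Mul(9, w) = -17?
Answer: -45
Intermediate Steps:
w = Rational(-17, 9) (w = Mul(Rational(1, 9), -17) = Rational(-17, 9) ≈ -1.8889)
Function('g')(T, v) = 45 (Function('g')(T, v) = Mul(5, 9) = 45)
Mul(-1, Function('g')(Function('A')(Add(6, Mul(-1, Mul(-1, -3)))), -981)) = Mul(-1, 45) = -45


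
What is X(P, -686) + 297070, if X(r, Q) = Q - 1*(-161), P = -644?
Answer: 296545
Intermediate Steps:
X(r, Q) = 161 + Q (X(r, Q) = Q + 161 = 161 + Q)
X(P, -686) + 297070 = (161 - 686) + 297070 = -525 + 297070 = 296545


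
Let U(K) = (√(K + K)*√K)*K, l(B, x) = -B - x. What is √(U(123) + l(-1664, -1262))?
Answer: √(2926 + 15129*√2) ≈ 155.95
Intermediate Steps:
U(K) = √2*K² (U(K) = (√(2*K)*√K)*K = ((√2*√K)*√K)*K = (K*√2)*K = √2*K²)
√(U(123) + l(-1664, -1262)) = √(√2*123² + (-1*(-1664) - 1*(-1262))) = √(√2*15129 + (1664 + 1262)) = √(15129*√2 + 2926) = √(2926 + 15129*√2)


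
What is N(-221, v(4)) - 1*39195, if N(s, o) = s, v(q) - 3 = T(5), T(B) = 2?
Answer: -39416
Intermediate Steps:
v(q) = 5 (v(q) = 3 + 2 = 5)
N(-221, v(4)) - 1*39195 = -221 - 1*39195 = -221 - 39195 = -39416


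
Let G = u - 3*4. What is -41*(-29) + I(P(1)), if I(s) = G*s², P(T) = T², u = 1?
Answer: 1178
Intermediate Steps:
G = -11 (G = 1 - 3*4 = 1 - 12 = -11)
I(s) = -11*s²
-41*(-29) + I(P(1)) = -41*(-29) - 11*(1²)² = 1189 - 11*1² = 1189 - 11*1 = 1189 - 11 = 1178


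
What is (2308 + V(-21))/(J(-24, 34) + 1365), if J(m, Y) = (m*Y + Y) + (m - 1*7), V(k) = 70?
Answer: 1189/276 ≈ 4.3080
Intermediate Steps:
J(m, Y) = -7 + Y + m + Y*m (J(m, Y) = (Y*m + Y) + (m - 7) = (Y + Y*m) + (-7 + m) = -7 + Y + m + Y*m)
(2308 + V(-21))/(J(-24, 34) + 1365) = (2308 + 70)/((-7 + 34 - 24 + 34*(-24)) + 1365) = 2378/((-7 + 34 - 24 - 816) + 1365) = 2378/(-813 + 1365) = 2378/552 = 2378*(1/552) = 1189/276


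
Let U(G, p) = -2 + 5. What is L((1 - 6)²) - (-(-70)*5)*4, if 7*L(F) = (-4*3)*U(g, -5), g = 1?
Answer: -9836/7 ≈ -1405.1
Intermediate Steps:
U(G, p) = 3
L(F) = -36/7 (L(F) = (-4*3*3)/7 = (-12*3)/7 = (⅐)*(-36) = -36/7)
L((1 - 6)²) - (-(-70)*5)*4 = -36/7 - (-(-70)*5)*4 = -36/7 - (-14*(-25))*4 = -36/7 - 350*4 = -36/7 - 1*1400 = -36/7 - 1400 = -9836/7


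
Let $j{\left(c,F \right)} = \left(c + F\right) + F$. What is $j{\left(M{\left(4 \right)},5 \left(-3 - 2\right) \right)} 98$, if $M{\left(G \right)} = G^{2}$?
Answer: $-3332$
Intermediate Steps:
$j{\left(c,F \right)} = c + 2 F$ ($j{\left(c,F \right)} = \left(F + c\right) + F = c + 2 F$)
$j{\left(M{\left(4 \right)},5 \left(-3 - 2\right) \right)} 98 = \left(4^{2} + 2 \cdot 5 \left(-3 - 2\right)\right) 98 = \left(16 + 2 \cdot 5 \left(-5\right)\right) 98 = \left(16 + 2 \left(-25\right)\right) 98 = \left(16 - 50\right) 98 = \left(-34\right) 98 = -3332$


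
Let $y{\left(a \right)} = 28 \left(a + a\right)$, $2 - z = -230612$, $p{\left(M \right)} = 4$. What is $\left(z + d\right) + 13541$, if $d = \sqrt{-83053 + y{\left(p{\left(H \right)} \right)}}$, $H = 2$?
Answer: $244155 + i \sqrt{82829} \approx 2.4416 \cdot 10^{5} + 287.8 i$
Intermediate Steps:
$z = 230614$ ($z = 2 - -230612 = 2 + 230612 = 230614$)
$y{\left(a \right)} = 56 a$ ($y{\left(a \right)} = 28 \cdot 2 a = 56 a$)
$d = i \sqrt{82829}$ ($d = \sqrt{-83053 + 56 \cdot 4} = \sqrt{-83053 + 224} = \sqrt{-82829} = i \sqrt{82829} \approx 287.8 i$)
$\left(z + d\right) + 13541 = \left(230614 + i \sqrt{82829}\right) + 13541 = 244155 + i \sqrt{82829}$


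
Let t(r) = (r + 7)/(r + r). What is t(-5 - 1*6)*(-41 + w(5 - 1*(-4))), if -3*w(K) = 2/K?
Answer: -2218/297 ≈ -7.4680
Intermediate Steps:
w(K) = -2/(3*K)
t(r) = (7 + r)/(2*r) (t(r) = (7 + r)/((2*r)) = (7 + r)*(1/(2*r)) = (7 + r)/(2*r))
t(-5 - 1*6)*(-41 + w(5 - 1*(-4))) = ((7 + (-5 - 1*6))/(2*(-5 - 1*6)))*(-41 - 2/(3*(5 - 1*(-4)))) = ((7 + (-5 - 6))/(2*(-5 - 6)))*(-41 - 2/(3*(5 + 4))) = ((½)*(7 - 11)/(-11))*(-41 - ⅔/9) = ((½)*(-1/11)*(-4))*(-41 - ⅔*⅑) = 2*(-41 - 2/27)/11 = (2/11)*(-1109/27) = -2218/297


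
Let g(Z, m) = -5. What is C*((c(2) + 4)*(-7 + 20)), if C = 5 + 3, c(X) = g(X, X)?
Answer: -104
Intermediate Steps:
c(X) = -5
C = 8
C*((c(2) + 4)*(-7 + 20)) = 8*((-5 + 4)*(-7 + 20)) = 8*(-1*13) = 8*(-13) = -104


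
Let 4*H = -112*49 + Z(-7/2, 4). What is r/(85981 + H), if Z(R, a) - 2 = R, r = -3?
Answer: -8/225623 ≈ -3.5457e-5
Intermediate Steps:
Z(R, a) = 2 + R
H = -10979/8 (H = (-112*49 + (2 - 7/2))/4 = (-5488 + (2 - 7*1/2))/4 = (-5488 + (2 - 7/2))/4 = (-5488 - 3/2)/4 = (1/4)*(-10979/2) = -10979/8 ≈ -1372.4)
r/(85981 + H) = -3/(85981 - 10979/8) = -3/676869/8 = -3*8/676869 = -8/225623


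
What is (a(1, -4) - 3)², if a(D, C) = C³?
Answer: 4489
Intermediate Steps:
(a(1, -4) - 3)² = ((-4)³ - 3)² = (-64 - 3)² = (-67)² = 4489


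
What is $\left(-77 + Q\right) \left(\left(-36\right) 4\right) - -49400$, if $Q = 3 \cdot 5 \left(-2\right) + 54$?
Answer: $57032$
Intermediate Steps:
$Q = 24$ ($Q = 15 \left(-2\right) + 54 = -30 + 54 = 24$)
$\left(-77 + Q\right) \left(\left(-36\right) 4\right) - -49400 = \left(-77 + 24\right) \left(\left(-36\right) 4\right) - -49400 = \left(-53\right) \left(-144\right) + 49400 = 7632 + 49400 = 57032$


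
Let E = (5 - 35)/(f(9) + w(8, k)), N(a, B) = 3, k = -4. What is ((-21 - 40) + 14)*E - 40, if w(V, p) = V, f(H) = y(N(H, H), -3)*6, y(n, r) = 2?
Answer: 61/2 ≈ 30.500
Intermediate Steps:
f(H) = 12 (f(H) = 2*6 = 12)
E = -3/2 (E = (5 - 35)/(12 + 8) = -30/20 = -30*1/20 = -3/2 ≈ -1.5000)
((-21 - 40) + 14)*E - 40 = ((-21 - 40) + 14)*(-3/2) - 40 = (-61 + 14)*(-3/2) - 40 = -47*(-3/2) - 40 = 141/2 - 40 = 61/2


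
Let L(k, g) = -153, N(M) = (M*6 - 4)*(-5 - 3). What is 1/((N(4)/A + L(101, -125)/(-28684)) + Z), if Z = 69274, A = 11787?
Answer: 338098308/23421419402363 ≈ 1.4435e-5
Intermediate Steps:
N(M) = 32 - 48*M (N(M) = (6*M - 4)*(-8) = (-4 + 6*M)*(-8) = 32 - 48*M)
1/((N(4)/A + L(101, -125)/(-28684)) + Z) = 1/(((32 - 48*4)/11787 - 153/(-28684)) + 69274) = 1/(((32 - 192)*(1/11787) - 153*(-1/28684)) + 69274) = 1/((-160*1/11787 + 153/28684) + 69274) = 1/((-160/11787 + 153/28684) + 69274) = 1/(-2786029/338098308 + 69274) = 1/(23421419402363/338098308) = 338098308/23421419402363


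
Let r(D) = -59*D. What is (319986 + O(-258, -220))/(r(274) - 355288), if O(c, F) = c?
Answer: -53288/61909 ≈ -0.86075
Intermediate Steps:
(319986 + O(-258, -220))/(r(274) - 355288) = (319986 - 258)/(-59*274 - 355288) = 319728/(-16166 - 355288) = 319728/(-371454) = 319728*(-1/371454) = -53288/61909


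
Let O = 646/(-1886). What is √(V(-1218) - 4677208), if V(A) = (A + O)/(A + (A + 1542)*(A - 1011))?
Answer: 11*I*√17988647740372766988678/682179402 ≈ 2162.7*I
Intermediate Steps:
O = -323/943 (O = 646*(-1/1886) = -323/943 ≈ -0.34252)
V(A) = (-323/943 + A)/(A + (-1011 + A)*(1542 + A)) (V(A) = (A - 323/943)/(A + (A + 1542)*(A - 1011)) = (-323/943 + A)/(A + (1542 + A)*(-1011 + A)) = (-323/943 + A)/(A + (-1011 + A)*(1542 + A)))
√(V(-1218) - 4677208) = √((-323/943 - 1218)/(-1558962 + (-1218)² + 532*(-1218)) - 4677208) = √(-1148897/943/(-1558962 + 1483524 - 647976) - 4677208) = √(-1148897/943/(-723414) - 4677208) = √(-1/723414*(-1148897/943) - 4677208) = √(1148897/682179402 - 4677208) = √(-3190694955320719/682179402) = 11*I*√17988647740372766988678/682179402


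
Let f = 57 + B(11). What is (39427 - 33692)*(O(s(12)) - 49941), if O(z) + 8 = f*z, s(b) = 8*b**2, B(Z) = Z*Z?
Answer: 889538645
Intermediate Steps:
B(Z) = Z**2
f = 178 (f = 57 + 11**2 = 57 + 121 = 178)
O(z) = -8 + 178*z
(39427 - 33692)*(O(s(12)) - 49941) = (39427 - 33692)*((-8 + 178*(8*12**2)) - 49941) = 5735*((-8 + 178*(8*144)) - 49941) = 5735*((-8 + 178*1152) - 49941) = 5735*((-8 + 205056) - 49941) = 5735*(205048 - 49941) = 5735*155107 = 889538645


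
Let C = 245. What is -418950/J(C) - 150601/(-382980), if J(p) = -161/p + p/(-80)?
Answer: 89852017461883/797747340 ≈ 1.1263e+5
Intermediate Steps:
J(p) = -161/p - p/80 (J(p) = -161/p + p*(-1/80) = -161/p - p/80)
-418950/J(C) - 150601/(-382980) = -418950/(-161/245 - 1/80*245) - 150601/(-382980) = -418950/(-161*1/245 - 49/16) - 150601*(-1/382980) = -418950/(-23/35 - 49/16) + 150601/382980 = -418950/(-2083/560) + 150601/382980 = -418950*(-560/2083) + 150601/382980 = 234612000/2083 + 150601/382980 = 89852017461883/797747340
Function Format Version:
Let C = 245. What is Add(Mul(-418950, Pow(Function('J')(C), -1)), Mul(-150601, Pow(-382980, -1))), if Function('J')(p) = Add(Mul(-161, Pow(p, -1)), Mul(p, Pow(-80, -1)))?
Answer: Rational(89852017461883, 797747340) ≈ 1.1263e+5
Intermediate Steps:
Function('J')(p) = Add(Mul(-161, Pow(p, -1)), Mul(Rational(-1, 80), p)) (Function('J')(p) = Add(Mul(-161, Pow(p, -1)), Mul(p, Rational(-1, 80))) = Add(Mul(-161, Pow(p, -1)), Mul(Rational(-1, 80), p)))
Add(Mul(-418950, Pow(Function('J')(C), -1)), Mul(-150601, Pow(-382980, -1))) = Add(Mul(-418950, Pow(Add(Mul(-161, Pow(245, -1)), Mul(Rational(-1, 80), 245)), -1)), Mul(-150601, Pow(-382980, -1))) = Add(Mul(-418950, Pow(Add(Mul(-161, Rational(1, 245)), Rational(-49, 16)), -1)), Mul(-150601, Rational(-1, 382980))) = Add(Mul(-418950, Pow(Add(Rational(-23, 35), Rational(-49, 16)), -1)), Rational(150601, 382980)) = Add(Mul(-418950, Pow(Rational(-2083, 560), -1)), Rational(150601, 382980)) = Add(Mul(-418950, Rational(-560, 2083)), Rational(150601, 382980)) = Add(Rational(234612000, 2083), Rational(150601, 382980)) = Rational(89852017461883, 797747340)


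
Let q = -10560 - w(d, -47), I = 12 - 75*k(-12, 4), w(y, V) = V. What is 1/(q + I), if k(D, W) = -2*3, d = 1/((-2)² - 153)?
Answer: -1/10051 ≈ -9.9493e-5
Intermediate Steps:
d = -1/149 (d = 1/(4 - 153) = 1/(-149) = -1/149 ≈ -0.0067114)
k(D, W) = -6
I = 462 (I = 12 - 75*(-6) = 12 + 450 = 462)
q = -10513 (q = -10560 - 1*(-47) = -10560 + 47 = -10513)
1/(q + I) = 1/(-10513 + 462) = 1/(-10051) = -1/10051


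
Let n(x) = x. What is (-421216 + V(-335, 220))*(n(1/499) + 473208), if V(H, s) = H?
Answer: -99541171919943/499 ≈ -1.9948e+11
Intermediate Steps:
(-421216 + V(-335, 220))*(n(1/499) + 473208) = (-421216 - 335)*(1/499 + 473208) = -421551*(1/499 + 473208) = -421551*236130793/499 = -99541171919943/499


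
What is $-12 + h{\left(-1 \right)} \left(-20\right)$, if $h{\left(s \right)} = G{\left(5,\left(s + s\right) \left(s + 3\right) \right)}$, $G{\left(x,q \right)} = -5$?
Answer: $88$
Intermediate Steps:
$h{\left(s \right)} = -5$
$-12 + h{\left(-1 \right)} \left(-20\right) = -12 - -100 = -12 + 100 = 88$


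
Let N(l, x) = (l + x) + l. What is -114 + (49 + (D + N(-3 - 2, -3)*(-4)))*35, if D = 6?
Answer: 3631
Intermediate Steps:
N(l, x) = x + 2*l
-114 + (49 + (D + N(-3 - 2, -3)*(-4)))*35 = -114 + (49 + (6 + (-3 + 2*(-3 - 2))*(-4)))*35 = -114 + (49 + (6 + (-3 + 2*(-5))*(-4)))*35 = -114 + (49 + (6 + (-3 - 10)*(-4)))*35 = -114 + (49 + (6 - 13*(-4)))*35 = -114 + (49 + (6 + 52))*35 = -114 + (49 + 58)*35 = -114 + 107*35 = -114 + 3745 = 3631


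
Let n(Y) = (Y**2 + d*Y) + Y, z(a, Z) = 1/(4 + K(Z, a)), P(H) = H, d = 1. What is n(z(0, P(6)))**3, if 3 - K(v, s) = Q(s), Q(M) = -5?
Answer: 15625/2985984 ≈ 0.0052328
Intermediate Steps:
K(v, s) = 8 (K(v, s) = 3 - 1*(-5) = 3 + 5 = 8)
z(a, Z) = 1/12 (z(a, Z) = 1/(4 + 8) = 1/12)
n(Y) = Y**2 + 2*Y (n(Y) = (Y**2 + 1*Y) + Y = (Y**2 + Y) + Y = (Y + Y**2) + Y = Y**2 + 2*Y)
n(z(0, P(6)))**3 = ((2 + 1/12)/12)**3 = ((1/12)*(25/12))**3 = (25/144)**3 = 15625/2985984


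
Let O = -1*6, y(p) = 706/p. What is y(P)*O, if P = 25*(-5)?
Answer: 4236/125 ≈ 33.888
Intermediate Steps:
P = -125
O = -6
y(P)*O = (706/(-125))*(-6) = (706*(-1/125))*(-6) = -706/125*(-6) = 4236/125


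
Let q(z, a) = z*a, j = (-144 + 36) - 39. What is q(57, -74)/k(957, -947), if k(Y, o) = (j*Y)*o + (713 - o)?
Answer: -4218/133224673 ≈ -3.1661e-5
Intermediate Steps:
j = -147 (j = -108 - 39 = -147)
q(z, a) = a*z
k(Y, o) = 713 - o - 147*Y*o (k(Y, o) = (-147*Y)*o + (713 - o) = -147*Y*o + (713 - o) = 713 - o - 147*Y*o)
q(57, -74)/k(957, -947) = (-74*57)/(713 - 1*(-947) - 147*957*(-947)) = -4218/(713 + 947 + 133223013) = -4218/133224673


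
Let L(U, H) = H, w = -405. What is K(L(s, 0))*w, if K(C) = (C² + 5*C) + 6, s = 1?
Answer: -2430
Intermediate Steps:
K(C) = 6 + C² + 5*C
K(L(s, 0))*w = (6 + 0² + 5*0)*(-405) = (6 + 0 + 0)*(-405) = 6*(-405) = -2430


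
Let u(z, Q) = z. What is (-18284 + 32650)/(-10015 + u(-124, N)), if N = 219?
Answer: -14366/10139 ≈ -1.4169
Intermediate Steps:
(-18284 + 32650)/(-10015 + u(-124, N)) = (-18284 + 32650)/(-10015 - 124) = 14366/(-10139) = 14366*(-1/10139) = -14366/10139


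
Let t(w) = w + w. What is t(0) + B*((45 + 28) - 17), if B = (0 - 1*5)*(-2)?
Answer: 560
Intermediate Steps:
t(w) = 2*w
B = 10 (B = (0 - 5)*(-2) = -5*(-2) = 10)
t(0) + B*((45 + 28) - 17) = 2*0 + 10*((45 + 28) - 17) = 0 + 10*(73 - 17) = 0 + 10*56 = 0 + 560 = 560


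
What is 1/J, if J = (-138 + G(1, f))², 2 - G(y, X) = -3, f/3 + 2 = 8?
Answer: 1/17689 ≈ 5.6532e-5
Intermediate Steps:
f = 18 (f = -6 + 3*8 = -6 + 24 = 18)
G(y, X) = 5 (G(y, X) = 2 - 1*(-3) = 2 + 3 = 5)
J = 17689 (J = (-138 + 5)² = (-133)² = 17689)
1/J = 1/17689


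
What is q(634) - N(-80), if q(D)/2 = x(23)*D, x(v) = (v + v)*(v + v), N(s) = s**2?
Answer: 2676688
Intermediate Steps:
x(v) = 4*v**2 (x(v) = (2*v)*(2*v) = 4*v**2)
q(D) = 4232*D (q(D) = 2*((4*23**2)*D) = 2*((4*529)*D) = 2*(2116*D) = 4232*D)
q(634) - N(-80) = 4232*634 - 1*(-80)**2 = 2683088 - 1*6400 = 2683088 - 6400 = 2676688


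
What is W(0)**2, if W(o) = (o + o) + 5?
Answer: 25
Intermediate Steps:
W(o) = 5 + 2*o (W(o) = 2*o + 5 = 5 + 2*o)
W(0)**2 = (5 + 2*0)**2 = (5 + 0)**2 = 5**2 = 25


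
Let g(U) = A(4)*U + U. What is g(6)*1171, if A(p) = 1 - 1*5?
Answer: -21078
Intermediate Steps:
A(p) = -4 (A(p) = 1 - 5 = -4)
g(U) = -3*U (g(U) = -4*U + U = -3*U)
g(6)*1171 = -3*6*1171 = -18*1171 = -21078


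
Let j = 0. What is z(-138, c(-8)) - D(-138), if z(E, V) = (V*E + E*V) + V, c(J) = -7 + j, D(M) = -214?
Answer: 2139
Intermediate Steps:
c(J) = -7 (c(J) = -7 + 0 = -7)
z(E, V) = V + 2*E*V (z(E, V) = (E*V + E*V) + V = 2*E*V + V = V + 2*E*V)
z(-138, c(-8)) - D(-138) = -7*(1 + 2*(-138)) - 1*(-214) = -7*(1 - 276) + 214 = -7*(-275) + 214 = 1925 + 214 = 2139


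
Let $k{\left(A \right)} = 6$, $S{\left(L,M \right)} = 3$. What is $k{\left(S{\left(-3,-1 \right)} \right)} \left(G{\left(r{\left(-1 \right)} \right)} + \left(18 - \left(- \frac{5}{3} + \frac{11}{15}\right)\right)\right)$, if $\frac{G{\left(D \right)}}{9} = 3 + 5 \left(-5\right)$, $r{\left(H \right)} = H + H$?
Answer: $- \frac{5372}{5} \approx -1074.4$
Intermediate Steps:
$r{\left(H \right)} = 2 H$
$G{\left(D \right)} = -198$ ($G{\left(D \right)} = 9 \left(3 + 5 \left(-5\right)\right) = 9 \left(3 - 25\right) = 9 \left(-22\right) = -198$)
$k{\left(S{\left(-3,-1 \right)} \right)} \left(G{\left(r{\left(-1 \right)} \right)} + \left(18 - \left(- \frac{5}{3} + \frac{11}{15}\right)\right)\right) = 6 \left(-198 + \left(18 - \left(- \frac{5}{3} + \frac{11}{15}\right)\right)\right) = 6 \left(-198 + \left(18 - - \frac{14}{15}\right)\right) = 6 \left(-198 + \left(18 + \left(\frac{5}{3} - \frac{11}{15}\right)\right)\right) = 6 \left(-198 + \left(18 + \frac{14}{15}\right)\right) = 6 \left(-198 + \frac{284}{15}\right) = 6 \left(- \frac{2686}{15}\right) = - \frac{5372}{5}$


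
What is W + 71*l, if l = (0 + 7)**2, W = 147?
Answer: 3626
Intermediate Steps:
l = 49 (l = 7**2 = 49)
W + 71*l = 147 + 71*49 = 147 + 3479 = 3626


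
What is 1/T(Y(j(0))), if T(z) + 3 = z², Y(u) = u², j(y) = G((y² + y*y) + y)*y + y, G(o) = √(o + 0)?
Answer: -⅓ ≈ -0.33333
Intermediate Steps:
G(o) = √o
j(y) = y + y*√(y + 2*y²) (j(y) = √((y² + y*y) + y)*y + y = √((y² + y²) + y)*y + y = √(2*y² + y)*y + y = √(y + 2*y²)*y + y = y*√(y + 2*y²) + y = y + y*√(y + 2*y²))
T(z) = -3 + z²
1/T(Y(j(0))) = 1/(-3 + ((0*(1 + √(0*(1 + 2*0))))²)²) = 1/(-3 + ((0*(1 + √(0*(1 + 0))))²)²) = 1/(-3 + ((0*(1 + √(0*1)))²)²) = 1/(-3 + ((0*(1 + √0))²)²) = 1/(-3 + ((0*(1 + 0))²)²) = 1/(-3 + ((0*1)²)²) = 1/(-3 + (0²)²) = 1/(-3 + 0²) = 1/(-3 + 0) = 1/(-3) = -⅓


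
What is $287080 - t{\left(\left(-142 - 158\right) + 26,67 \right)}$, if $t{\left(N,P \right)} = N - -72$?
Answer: $287282$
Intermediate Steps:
$t{\left(N,P \right)} = 72 + N$ ($t{\left(N,P \right)} = N + 72 = 72 + N$)
$287080 - t{\left(\left(-142 - 158\right) + 26,67 \right)} = 287080 - \left(72 + \left(\left(-142 - 158\right) + 26\right)\right) = 287080 - \left(72 + \left(-300 + 26\right)\right) = 287080 - \left(72 - 274\right) = 287080 - -202 = 287080 + 202 = 287282$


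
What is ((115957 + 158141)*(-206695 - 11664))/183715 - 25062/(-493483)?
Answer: -29535824033043576/90660229345 ≈ -3.2579e+5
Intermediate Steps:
((115957 + 158141)*(-206695 - 11664))/183715 - 25062/(-493483) = (274098*(-218359))*(1/183715) - 25062*(-1/493483) = -59851765182*1/183715 + 25062/493483 = -59851765182/183715 + 25062/493483 = -29535824033043576/90660229345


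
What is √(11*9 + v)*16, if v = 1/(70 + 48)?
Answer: 8*√1378594/59 ≈ 159.20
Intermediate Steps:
v = 1/118 ≈ 0.0084746
√(11*9 + v)*16 = √(11*9 + 1/118)*16 = √(99 + 1/118)*16 = √(11683/118)*16 = (√1378594/118)*16 = 8*√1378594/59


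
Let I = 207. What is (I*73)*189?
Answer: 2855979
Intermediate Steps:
(I*73)*189 = (207*73)*189 = 15111*189 = 2855979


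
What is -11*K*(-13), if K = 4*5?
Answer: 2860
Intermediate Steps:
K = 20
-11*K*(-13) = -11*20*(-13) = -220*(-13) = 2860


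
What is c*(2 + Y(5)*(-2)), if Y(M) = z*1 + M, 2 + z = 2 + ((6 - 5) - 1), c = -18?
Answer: 144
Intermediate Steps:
z = 0 (z = -2 + (2 + ((6 - 5) - 1)) = -2 + (2 + (1 - 1)) = -2 + (2 + 0) = -2 + 2 = 0)
Y(M) = M (Y(M) = 0*1 + M = 0 + M = M)
c*(2 + Y(5)*(-2)) = -18*(2 + 5*(-2)) = -18*(2 - 10) = -18*(-8) = 144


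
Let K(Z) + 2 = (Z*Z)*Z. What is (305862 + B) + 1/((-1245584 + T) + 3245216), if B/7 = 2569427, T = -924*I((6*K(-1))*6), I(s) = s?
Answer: 38402350993825/2099424 ≈ 1.8292e+7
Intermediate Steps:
K(Z) = -2 + Z³ (K(Z) = -2 + (Z*Z)*Z = -2 + Z²*Z = -2 + Z³)
T = 99792 (T = -924*6*(-2 + (-1)³)*6 = -924*6*(-2 - 1)*6 = -924*6*(-3)*6 = -(-16632)*6 = -924*(-108) = 99792)
B = 17985989 (B = 7*2569427 = 17985989)
(305862 + B) + 1/((-1245584 + T) + 3245216) = (305862 + 17985989) + 1/((-1245584 + 99792) + 3245216) = 18291851 + 1/(-1145792 + 3245216) = 18291851 + 1/2099424 = 38402350993825/2099424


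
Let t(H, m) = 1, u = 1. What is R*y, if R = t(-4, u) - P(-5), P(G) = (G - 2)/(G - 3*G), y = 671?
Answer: 11407/10 ≈ 1140.7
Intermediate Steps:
P(G) = -(-2 + G)/(2*G) (P(G) = (-2 + G)/((-2*G)) = (-2 + G)*(-1/(2*G)) = -(-2 + G)/(2*G))
R = 17/10 (R = 1 - (2 - 1*(-5))/(2*(-5)) = 1 - (-1)*(2 + 5)/(2*5) = 1 - (-1)*7/(2*5) = 1 - 1*(-7/10) = 1 + 7/10 = 17/10 ≈ 1.7000)
R*y = (17/10)*671 = 11407/10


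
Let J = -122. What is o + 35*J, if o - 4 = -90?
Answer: -4356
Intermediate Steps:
o = -86 (o = 4 - 90 = -86)
o + 35*J = -86 + 35*(-122) = -86 - 4270 = -4356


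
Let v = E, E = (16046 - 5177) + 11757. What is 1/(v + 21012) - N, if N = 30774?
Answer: -1342915811/43638 ≈ -30774.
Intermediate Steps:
E = 22626 (E = 10869 + 11757 = 22626)
v = 22626
1/(v + 21012) - N = 1/(22626 + 21012) - 1*30774 = 1/43638 - 30774 = -1342915811/43638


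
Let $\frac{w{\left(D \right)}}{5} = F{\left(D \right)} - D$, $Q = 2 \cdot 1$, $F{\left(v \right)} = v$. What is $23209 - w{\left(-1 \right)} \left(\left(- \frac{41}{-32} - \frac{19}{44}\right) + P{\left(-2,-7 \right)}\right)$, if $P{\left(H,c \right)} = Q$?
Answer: $23209$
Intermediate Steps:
$Q = 2$
$P{\left(H,c \right)} = 2$
$w{\left(D \right)} = 0$ ($w{\left(D \right)} = 5 \left(D - D\right) = 5 \cdot 0 = 0$)
$23209 - w{\left(-1 \right)} \left(\left(- \frac{41}{-32} - \frac{19}{44}\right) + P{\left(-2,-7 \right)}\right) = 23209 - 0 \left(\left(- \frac{41}{-32} - \frac{19}{44}\right) + 2\right) = 23209 - 0 \left(\left(\left(-41\right) \left(- \frac{1}{32}\right) - \frac{19}{44}\right) + 2\right) = 23209 - 0 \left(\left(\frac{41}{32} - \frac{19}{44}\right) + 2\right) = 23209 - 0 \left(\frac{299}{352} + 2\right) = 23209 - 0 \cdot \frac{1003}{352} = 23209 - 0 = 23209 + 0 = 23209$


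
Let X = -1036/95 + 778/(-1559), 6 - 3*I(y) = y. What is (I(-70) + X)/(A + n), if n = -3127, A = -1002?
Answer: -6188878/1834576635 ≈ -0.0033735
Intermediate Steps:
I(y) = 2 - y/3
X = -1689034/148105 (X = -1036*1/95 + 778*(-1/1559) = -1036/95 - 778/1559 = -1689034/148105 ≈ -11.404)
(I(-70) + X)/(A + n) = ((2 - ⅓*(-70)) - 1689034/148105)/(-1002 - 3127) = ((2 + 70/3) - 1689034/148105)/(-4129) = (76/3 - 1689034/148105)*(-1/4129) = (6188878/444315)*(-1/4129) = -6188878/1834576635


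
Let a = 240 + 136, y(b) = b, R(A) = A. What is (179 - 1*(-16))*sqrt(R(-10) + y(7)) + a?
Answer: 376 + 195*I*sqrt(3) ≈ 376.0 + 337.75*I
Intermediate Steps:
a = 376
(179 - 1*(-16))*sqrt(R(-10) + y(7)) + a = (179 - 1*(-16))*sqrt(-10 + 7) + 376 = (179 + 16)*sqrt(-3) + 376 = 195*(I*sqrt(3)) + 376 = 195*I*sqrt(3) + 376 = 376 + 195*I*sqrt(3)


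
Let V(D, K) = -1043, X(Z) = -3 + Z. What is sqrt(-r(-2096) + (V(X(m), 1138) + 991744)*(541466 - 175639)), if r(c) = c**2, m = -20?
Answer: sqrt(362420781511) ≈ 6.0201e+5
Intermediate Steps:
sqrt(-r(-2096) + (V(X(m), 1138) + 991744)*(541466 - 175639)) = sqrt(-1*(-2096)**2 + (-1043 + 991744)*(541466 - 175639)) = sqrt(-1*4393216 + 990701*365827) = sqrt(-4393216 + 362425174727) = sqrt(362420781511)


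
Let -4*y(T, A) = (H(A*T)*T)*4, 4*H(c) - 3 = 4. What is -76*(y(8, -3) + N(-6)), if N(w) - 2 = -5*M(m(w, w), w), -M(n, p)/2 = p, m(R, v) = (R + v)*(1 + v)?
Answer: 5472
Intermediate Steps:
H(c) = 7/4 (H(c) = 3/4 + (1/4)*4 = 3/4 + 1 = 7/4)
m(R, v) = (1 + v)*(R + v)
M(n, p) = -2*p
N(w) = 2 + 10*w (N(w) = 2 - (-10)*w = 2 + 10*w)
y(T, A) = -7*T/4 (y(T, A) = -7*T/4*4/4 = -7*T/4)
-76*(y(8, -3) + N(-6)) = -76*(-7/4*8 + (2 + 10*(-6))) = -76*(-14 + (2 - 60)) = -76*(-14 - 58) = -76*(-72) = 5472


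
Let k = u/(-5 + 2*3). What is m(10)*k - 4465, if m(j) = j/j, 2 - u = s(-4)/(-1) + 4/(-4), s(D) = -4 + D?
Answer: -4470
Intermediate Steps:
u = -5 (u = 2 - ((-4 - 4)/(-1) + 4/(-4)) = 2 - (-8*(-1) + 4*(-¼)) = 2 - (8 - 1) = 2 - 1*7 = 2 - 7 = -5)
k = -5 (k = -5/(-5 + 2*3) = -5/(-5 + 6) = -5/1 = -5*1 = -5)
m(j) = 1
m(10)*k - 4465 = 1*(-5) - 4465 = -5 - 4465 = -4470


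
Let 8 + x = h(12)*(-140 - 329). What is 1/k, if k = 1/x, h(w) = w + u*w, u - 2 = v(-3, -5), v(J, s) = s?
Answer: 11248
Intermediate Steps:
u = -3 (u = 2 - 5 = -3)
h(w) = -2*w (h(w) = w - 3*w = -2*w)
x = 11248 (x = -8 + (-2*12)*(-140 - 329) = -8 - 24*(-469) = -8 + 11256 = 11248)
k = 1/11248 ≈ 8.8905e-5
1/k = 1/(1/11248) = 11248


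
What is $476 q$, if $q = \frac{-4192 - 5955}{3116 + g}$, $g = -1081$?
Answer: $- \frac{4829972}{2035} \approx -2373.4$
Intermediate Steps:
$q = - \frac{10147}{2035}$ ($q = \frac{-4192 - 5955}{3116 - 1081} = - \frac{10147}{2035} \approx -4.9862$)
$476 q = 476 \left(- \frac{10147}{2035}\right) = - \frac{4829972}{2035}$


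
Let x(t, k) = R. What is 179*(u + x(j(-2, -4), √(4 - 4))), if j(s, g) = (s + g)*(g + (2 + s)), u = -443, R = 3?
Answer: -78760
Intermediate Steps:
j(s, g) = (g + s)*(2 + g + s)
x(t, k) = 3
179*(u + x(j(-2, -4), √(4 - 4))) = 179*(-443 + 3) = 179*(-440) = -78760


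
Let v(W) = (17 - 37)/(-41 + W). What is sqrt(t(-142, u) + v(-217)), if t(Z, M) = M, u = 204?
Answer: sqrt(3396054)/129 ≈ 14.286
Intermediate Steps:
v(W) = -20/(-41 + W)
sqrt(t(-142, u) + v(-217)) = sqrt(204 - 20/(-41 - 217)) = sqrt(204 - 20/(-258)) = sqrt(204 - 20*(-1/258)) = sqrt(204 + 10/129) = sqrt(26326/129) = sqrt(3396054)/129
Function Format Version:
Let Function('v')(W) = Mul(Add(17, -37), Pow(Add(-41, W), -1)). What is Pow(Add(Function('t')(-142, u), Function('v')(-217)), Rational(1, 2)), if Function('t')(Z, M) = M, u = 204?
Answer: Mul(Rational(1, 129), Pow(3396054, Rational(1, 2))) ≈ 14.286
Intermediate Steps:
Function('v')(W) = Mul(-20, Pow(Add(-41, W), -1))
Pow(Add(Function('t')(-142, u), Function('v')(-217)), Rational(1, 2)) = Pow(Add(204, Mul(-20, Pow(Add(-41, -217), -1))), Rational(1, 2)) = Pow(Add(204, Mul(-20, Pow(-258, -1))), Rational(1, 2)) = Pow(Add(204, Mul(-20, Rational(-1, 258))), Rational(1, 2)) = Pow(Add(204, Rational(10, 129)), Rational(1, 2)) = Pow(Rational(26326, 129), Rational(1, 2)) = Mul(Rational(1, 129), Pow(3396054, Rational(1, 2)))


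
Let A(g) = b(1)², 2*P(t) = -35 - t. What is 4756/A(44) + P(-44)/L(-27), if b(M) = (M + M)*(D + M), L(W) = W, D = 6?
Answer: 7085/294 ≈ 24.099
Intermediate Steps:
b(M) = 2*M*(6 + M) (b(M) = (M + M)*(6 + M) = (2*M)*(6 + M) = 2*M*(6 + M))
P(t) = -35/2 - t/2 (P(t) = (-35 - t)/2 = -35/2 - t/2)
A(g) = 196 (A(g) = (2*1*(6 + 1))² = (2*1*7)² = 14² = 196)
4756/A(44) + P(-44)/L(-27) = 4756/196 + (-35/2 - ½*(-44))/(-27) = 4756*(1/196) + (-35/2 + 22)*(-1/27) = 1189/49 + (9/2)*(-1/27) = 1189/49 - ⅙ = 7085/294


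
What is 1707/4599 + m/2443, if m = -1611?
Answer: -154228/535017 ≈ -0.28827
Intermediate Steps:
1707/4599 + m/2443 = 1707/4599 - 1611/2443 = 1707*(1/4599) - 1611*1/2443 = 569/1533 - 1611/2443 = -154228/535017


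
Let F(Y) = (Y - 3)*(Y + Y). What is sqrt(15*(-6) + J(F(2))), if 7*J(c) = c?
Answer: I*sqrt(4438)/7 ≈ 9.5169*I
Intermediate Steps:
F(Y) = 2*Y*(-3 + Y) (F(Y) = (-3 + Y)*(2*Y) = 2*Y*(-3 + Y))
J(c) = c/7
sqrt(15*(-6) + J(F(2))) = sqrt(15*(-6) + (2*2*(-3 + 2))/7) = sqrt(-90 + (2*2*(-1))/7) = sqrt(-90 + (1/7)*(-4)) = sqrt(-90 - 4/7) = sqrt(-634/7) = I*sqrt(4438)/7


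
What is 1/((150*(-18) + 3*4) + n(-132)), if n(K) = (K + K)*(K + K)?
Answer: 1/67008 ≈ 1.4924e-5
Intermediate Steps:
n(K) = 4*K² (n(K) = (2*K)*(2*K) = 4*K²)
1/((150*(-18) + 3*4) + n(-132)) = 1/((150*(-18) + 3*4) + 4*(-132)²) = 1/((-2700 + 12) + 4*17424) = 1/(-2688 + 69696) = 1/67008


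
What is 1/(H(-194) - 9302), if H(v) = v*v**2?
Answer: -1/7310686 ≈ -1.3679e-7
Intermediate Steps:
H(v) = v**3
1/(H(-194) - 9302) = 1/((-194)**3 - 9302) = 1/(-7301384 - 9302) = 1/(-7310686) = -1/7310686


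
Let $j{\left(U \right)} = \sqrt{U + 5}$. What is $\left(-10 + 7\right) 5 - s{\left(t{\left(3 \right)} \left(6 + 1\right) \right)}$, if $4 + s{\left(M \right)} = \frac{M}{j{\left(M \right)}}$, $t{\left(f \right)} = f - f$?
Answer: $-11$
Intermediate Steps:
$t{\left(f \right)} = 0$
$j{\left(U \right)} = \sqrt{5 + U}$
$s{\left(M \right)} = -4 + \frac{M}{\sqrt{5 + M}}$
$\left(-10 + 7\right) 5 - s{\left(t{\left(3 \right)} \left(6 + 1\right) \right)} = \left(-10 + 7\right) 5 - \left(-4 + \frac{0 \left(6 + 1\right)}{\sqrt{5 + 0 \left(6 + 1\right)}}\right) = \left(-3\right) 5 - \left(-4 + \frac{0 \cdot 7}{\sqrt{5 + 0 \cdot 7}}\right) = -15 - \left(-4 + \frac{0}{\sqrt{5 + 0}}\right) = -15 - \left(-4 + \frac{0}{\sqrt{5}}\right) = -15 - \left(-4 + 0 \frac{\sqrt{5}}{5}\right) = -15 - \left(-4 + 0\right) = -15 - -4 = -15 + 4 = -11$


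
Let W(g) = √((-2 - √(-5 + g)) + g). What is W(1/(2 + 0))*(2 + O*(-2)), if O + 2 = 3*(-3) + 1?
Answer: 11*√(-6 - 6*I*√2) ≈ 16.301 - 31.492*I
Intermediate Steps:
O = -10 (O = -2 + (3*(-3) + 1) = -2 + (-9 + 1) = -2 - 8 = -10)
W(g) = √(-2 + g - √(-5 + g))
W(1/(2 + 0))*(2 + O*(-2)) = √(-2 + 1/(2 + 0) - √(-5 + 1/(2 + 0)))*(2 - 10*(-2)) = √(-2 + 1/2 - √(-5 + 1/2))*(2 + 20) = √(-2 + ½ - √(-5 + ½))*22 = √(-2 + ½ - √(-9/2))*22 = √(-2 + ½ - 3*I*√2/2)*22 = √(-3/2 - 3*I*√2/2)*22 = 22*√(-3/2 - 3*I*√2/2)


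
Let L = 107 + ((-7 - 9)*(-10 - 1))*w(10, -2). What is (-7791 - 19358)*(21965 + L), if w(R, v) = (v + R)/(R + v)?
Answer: -604010952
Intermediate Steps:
w(R, v) = 1 (w(R, v) = (R + v)/(R + v) = 1)
L = 283 (L = 107 + ((-7 - 9)*(-10 - 1))*1 = 107 - 16*(-11)*1 = 107 + 176*1 = 107 + 176 = 283)
(-7791 - 19358)*(21965 + L) = (-7791 - 19358)*(21965 + 283) = -27149*22248 = -604010952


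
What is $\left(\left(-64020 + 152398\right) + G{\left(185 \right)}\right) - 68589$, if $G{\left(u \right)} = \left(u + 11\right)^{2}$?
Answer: $58205$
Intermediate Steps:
$G{\left(u \right)} = \left(11 + u\right)^{2}$
$\left(\left(-64020 + 152398\right) + G{\left(185 \right)}\right) - 68589 = \left(\left(-64020 + 152398\right) + \left(11 + 185\right)^{2}\right) - 68589 = \left(88378 + 196^{2}\right) - 68589 = \left(88378 + 38416\right) - 68589 = 126794 - 68589 = 58205$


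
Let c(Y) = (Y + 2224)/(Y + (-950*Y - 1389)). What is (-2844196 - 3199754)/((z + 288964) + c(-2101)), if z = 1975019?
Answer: -4014109539000/1503631856101 ≈ -2.6696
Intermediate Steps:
c(Y) = (2224 + Y)/(-1389 - 949*Y) (c(Y) = (2224 + Y)/(Y + (-1389 - 950*Y)) = (2224 + Y)/(-1389 - 949*Y))
(-2844196 - 3199754)/((z + 288964) + c(-2101)) = (-2844196 - 3199754)/((1975019 + 288964) + (-2224 - 1*(-2101))/(1389 + 949*(-2101))) = -6043950/(2263983 + (-2224 + 2101)/(1389 - 1993849)) = -6043950/(2263983 - 123/(-1992460)) = -6043950/(2263983 - 1/1992460*(-123)) = -6043950/(2263983 + 123/1992460) = -6043950/4510895568303/1992460 = -6043950*1992460/4510895568303 = -4014109539000/1503631856101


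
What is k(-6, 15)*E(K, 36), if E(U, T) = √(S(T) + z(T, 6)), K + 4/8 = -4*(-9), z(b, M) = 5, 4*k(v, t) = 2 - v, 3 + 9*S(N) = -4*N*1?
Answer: 2*I*√102/3 ≈ 6.733*I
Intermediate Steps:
S(N) = -⅓ - 4*N/9 (S(N) = -⅓ + (-4*N*1)/9 = -⅓ + (-4*N)/9 = -⅓ - 4*N/9)
k(v, t) = ½ - v/4 (k(v, t) = (2 - v)/4 = ½ - v/4)
K = 71/2 (K = -½ - 4*(-9) = -½ + 36 = 71/2 ≈ 35.500)
E(U, T) = √(14/3 - 4*T/9) (E(U, T) = √((-⅓ - 4*T/9) + 5) = √(14/3 - 4*T/9))
k(-6, 15)*E(K, 36) = (½ - ¼*(-6))*(√(42 - 4*36)/3) = (½ + 3/2)*(√(42 - 144)/3) = 2*(√(-102)/3) = 2*((I*√102)/3) = 2*(I*√102/3) = 2*I*√102/3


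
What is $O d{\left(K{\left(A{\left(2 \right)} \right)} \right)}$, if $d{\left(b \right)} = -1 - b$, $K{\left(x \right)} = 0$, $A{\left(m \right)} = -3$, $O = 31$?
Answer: $-31$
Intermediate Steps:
$O d{\left(K{\left(A{\left(2 \right)} \right)} \right)} = 31 \left(-1 - 0\right) = 31 \left(-1 + 0\right) = 31 \left(-1\right) = -31$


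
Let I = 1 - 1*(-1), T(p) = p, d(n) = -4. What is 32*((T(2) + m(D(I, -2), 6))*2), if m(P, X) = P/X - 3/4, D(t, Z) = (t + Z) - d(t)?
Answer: 368/3 ≈ 122.67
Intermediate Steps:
I = 2 (I = 1 + 1 = 2)
D(t, Z) = 4 + Z + t (D(t, Z) = (t + Z) - 1*(-4) = (Z + t) + 4 = 4 + Z + t)
m(P, X) = -¾ + P/X (m(P, X) = P/X - 3*¼ = P/X - ¾ = -¾ + P/X)
32*((T(2) + m(D(I, -2), 6))*2) = 32*((2 + (-¾ + (4 - 2 + 2)/6))*2) = 32*((2 + (-¾ + 4*(⅙)))*2) = 32*((2 + (-¾ + ⅔))*2) = 32*((2 - 1/12)*2) = 32*((23/12)*2) = 32*(23/6) = 368/3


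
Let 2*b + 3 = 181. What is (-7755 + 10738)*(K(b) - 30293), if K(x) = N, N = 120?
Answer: -90006059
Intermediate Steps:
b = 89 (b = -3/2 + (½)*181 = -3/2 + 181/2 = 89)
K(x) = 120
(-7755 + 10738)*(K(b) - 30293) = (-7755 + 10738)*(120 - 30293) = 2983*(-30173) = -90006059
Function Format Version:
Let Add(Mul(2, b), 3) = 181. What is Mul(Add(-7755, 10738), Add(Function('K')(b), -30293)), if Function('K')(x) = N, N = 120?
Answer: -90006059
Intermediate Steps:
b = 89 (b = Add(Rational(-3, 2), Mul(Rational(1, 2), 181)) = Add(Rational(-3, 2), Rational(181, 2)) = 89)
Function('K')(x) = 120
Mul(Add(-7755, 10738), Add(Function('K')(b), -30293)) = Mul(Add(-7755, 10738), Add(120, -30293)) = Mul(2983, -30173) = -90006059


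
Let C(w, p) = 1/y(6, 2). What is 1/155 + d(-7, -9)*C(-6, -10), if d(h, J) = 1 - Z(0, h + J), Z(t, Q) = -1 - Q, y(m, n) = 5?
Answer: -433/155 ≈ -2.7935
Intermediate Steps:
C(w, p) = ⅕ (C(w, p) = 1/5 = ⅕)
d(h, J) = 2 + J + h (d(h, J) = 1 - (-1 - (h + J)) = 1 - (-1 - (J + h)) = 1 - (-1 + (-J - h)) = 1 - (-1 - J - h) = 1 + (1 + J + h) = 2 + J + h)
1/155 + d(-7, -9)*C(-6, -10) = 1/155 + (2 - 9 - 7)*(⅕) = 1/155 - 14*⅕ = 1/155 - 14/5 = -433/155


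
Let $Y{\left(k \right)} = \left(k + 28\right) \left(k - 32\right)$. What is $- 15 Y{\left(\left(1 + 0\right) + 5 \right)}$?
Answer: $13260$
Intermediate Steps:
$Y{\left(k \right)} = \left(-32 + k\right) \left(28 + k\right)$ ($Y{\left(k \right)} = \left(28 + k\right) \left(-32 + k\right) = \left(-32 + k\right) \left(28 + k\right)$)
$- 15 Y{\left(\left(1 + 0\right) + 5 \right)} = - 15 \left(-896 + \left(\left(1 + 0\right) + 5\right)^{2} - 4 \left(\left(1 + 0\right) + 5\right)\right) = - 15 \left(-896 + \left(1 + 5\right)^{2} - 4 \left(1 + 5\right)\right) = - 15 \left(-896 + 6^{2} - 24\right) = - 15 \left(-896 + 36 - 24\right) = \left(-15\right) \left(-884\right) = 13260$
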